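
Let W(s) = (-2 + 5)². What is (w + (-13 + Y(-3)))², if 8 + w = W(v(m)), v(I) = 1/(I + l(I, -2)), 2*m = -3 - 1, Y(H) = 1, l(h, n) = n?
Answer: 121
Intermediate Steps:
m = -2 (m = (-3 - 1)/2 = (½)*(-4) = -2)
v(I) = 1/(-2 + I) (v(I) = 1/(I - 2) = 1/(-2 + I))
W(s) = 9 (W(s) = 3² = 9)
w = 1 (w = -8 + 9 = 1)
(w + (-13 + Y(-3)))² = (1 + (-13 + 1))² = (1 - 12)² = (-11)² = 121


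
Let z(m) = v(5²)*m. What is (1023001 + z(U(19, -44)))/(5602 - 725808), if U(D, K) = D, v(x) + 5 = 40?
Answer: -511833/360103 ≈ -1.4214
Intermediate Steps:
v(x) = 35 (v(x) = -5 + 40 = 35)
z(m) = 35*m
(1023001 + z(U(19, -44)))/(5602 - 725808) = (1023001 + 35*19)/(5602 - 725808) = (1023001 + 665)/(-720206) = 1023666*(-1/720206) = -511833/360103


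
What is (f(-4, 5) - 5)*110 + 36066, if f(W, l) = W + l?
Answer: 35626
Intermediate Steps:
(f(-4, 5) - 5)*110 + 36066 = ((-4 + 5) - 5)*110 + 36066 = (1 - 5)*110 + 36066 = -4*110 + 36066 = -440 + 36066 = 35626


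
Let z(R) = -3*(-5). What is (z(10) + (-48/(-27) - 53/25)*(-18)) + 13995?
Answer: 350404/25 ≈ 14016.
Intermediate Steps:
z(R) = 15
(z(10) + (-48/(-27) - 53/25)*(-18)) + 13995 = (15 + (-48/(-27) - 53/25)*(-18)) + 13995 = (15 + (-48*(-1/27) - 53*1/25)*(-18)) + 13995 = (15 + (16/9 - 53/25)*(-18)) + 13995 = (15 - 77/225*(-18)) + 13995 = (15 + 154/25) + 13995 = 529/25 + 13995 = 350404/25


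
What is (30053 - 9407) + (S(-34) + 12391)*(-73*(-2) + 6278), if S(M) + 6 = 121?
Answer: 80359190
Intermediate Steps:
S(M) = 115 (S(M) = -6 + 121 = 115)
(30053 - 9407) + (S(-34) + 12391)*(-73*(-2) + 6278) = (30053 - 9407) + (115 + 12391)*(-73*(-2) + 6278) = 20646 + 12506*(146 + 6278) = 20646 + 12506*6424 = 20646 + 80338544 = 80359190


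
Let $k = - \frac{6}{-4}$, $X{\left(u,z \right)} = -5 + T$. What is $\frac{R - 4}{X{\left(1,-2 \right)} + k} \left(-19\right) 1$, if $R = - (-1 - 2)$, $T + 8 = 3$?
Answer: $- \frac{38}{17} \approx -2.2353$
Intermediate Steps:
$T = -5$ ($T = -8 + 3 = -5$)
$X{\left(u,z \right)} = -10$ ($X{\left(u,z \right)} = -5 - 5 = -10$)
$R = 3$ ($R = - (-1 - 2) = \left(-1\right) \left(-3\right) = 3$)
$k = \frac{3}{2}$ ($k = \left(-6\right) \left(- \frac{1}{4}\right) = \frac{3}{2} \approx 1.5$)
$\frac{R - 4}{X{\left(1,-2 \right)} + k} \left(-19\right) 1 = \frac{3 - 4}{-10 + \frac{3}{2}} \left(-19\right) 1 = - \frac{1}{- \frac{17}{2}} \left(-19\right) 1 = \left(-1\right) \left(- \frac{2}{17}\right) \left(-19\right) 1 = \frac{2}{17} \left(-19\right) 1 = \left(- \frac{38}{17}\right) 1 = - \frac{38}{17}$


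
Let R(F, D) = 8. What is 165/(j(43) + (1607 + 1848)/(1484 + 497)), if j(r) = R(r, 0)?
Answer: 326865/19303 ≈ 16.933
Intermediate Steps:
j(r) = 8
165/(j(43) + (1607 + 1848)/(1484 + 497)) = 165/(8 + (1607 + 1848)/(1484 + 497)) = 165/(8 + 3455/1981) = 165/(19303/1981) = (1981/19303)*165 = 326865/19303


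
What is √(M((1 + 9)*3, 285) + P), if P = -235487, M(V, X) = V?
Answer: I*√235457 ≈ 485.24*I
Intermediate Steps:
√(M((1 + 9)*3, 285) + P) = √((1 + 9)*3 - 235487) = √(10*3 - 235487) = √(30 - 235487) = √(-235457) = I*√235457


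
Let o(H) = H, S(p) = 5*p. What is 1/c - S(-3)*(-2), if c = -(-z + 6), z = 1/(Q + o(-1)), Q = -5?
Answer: -1116/37 ≈ -30.162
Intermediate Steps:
z = -⅙ (z = 1/(-5 - 1) = 1/(-6) = -⅙ ≈ -0.16667)
c = -37/6 (c = -(-1*(-⅙) + 6) = -(⅙ + 6) = -1*37/6 = -37/6 ≈ -6.1667)
1/c - S(-3)*(-2) = 1/(-37/6) - 5*(-3)*(-2) = -6/37 - (-15)*(-2) = -6/37 - 1*30 = -6/37 - 30 = -1116/37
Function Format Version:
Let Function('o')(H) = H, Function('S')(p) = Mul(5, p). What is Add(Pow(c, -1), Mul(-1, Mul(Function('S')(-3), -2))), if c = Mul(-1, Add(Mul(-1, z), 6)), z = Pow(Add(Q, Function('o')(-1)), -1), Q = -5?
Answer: Rational(-1116, 37) ≈ -30.162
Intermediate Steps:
z = Rational(-1, 6) (z = Pow(Add(-5, -1), -1) = Pow(-6, -1) = Rational(-1, 6) ≈ -0.16667)
c = Rational(-37, 6) (c = Mul(-1, Add(Mul(-1, Rational(-1, 6)), 6)) = Mul(-1, Add(Rational(1, 6), 6)) = Mul(-1, Rational(37, 6)) = Rational(-37, 6) ≈ -6.1667)
Add(Pow(c, -1), Mul(-1, Mul(Function('S')(-3), -2))) = Add(Pow(Rational(-37, 6), -1), Mul(-1, Mul(Mul(5, -3), -2))) = Add(Rational(-6, 37), Mul(-1, Mul(-15, -2))) = Add(Rational(-6, 37), Mul(-1, 30)) = Add(Rational(-6, 37), -30) = Rational(-1116, 37)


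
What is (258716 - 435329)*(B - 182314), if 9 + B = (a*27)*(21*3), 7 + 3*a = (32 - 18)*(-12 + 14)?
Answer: 30097681008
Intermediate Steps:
a = 7 (a = -7/3 + ((32 - 18)*(-12 + 14))/3 = -7/3 + (14*2)/3 = -7/3 + (⅓)*28 = -7/3 + 28/3 = 7)
B = 11898 (B = -9 + (7*27)*(21*3) = -9 + 189*63 = -9 + 11907 = 11898)
(258716 - 435329)*(B - 182314) = (258716 - 435329)*(11898 - 182314) = -176613*(-170416) = 30097681008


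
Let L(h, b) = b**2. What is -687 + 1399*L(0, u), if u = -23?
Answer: 739384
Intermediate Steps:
-687 + 1399*L(0, u) = -687 + 1399*(-23)**2 = -687 + 1399*529 = -687 + 740071 = 739384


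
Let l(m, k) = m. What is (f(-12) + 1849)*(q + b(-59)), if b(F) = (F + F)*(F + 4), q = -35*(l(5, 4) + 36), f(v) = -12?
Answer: 9286035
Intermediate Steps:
q = -1435 (q = -35*(5 + 36) = -35*41 = -1435)
b(F) = 2*F*(4 + F) (b(F) = (2*F)*(4 + F) = 2*F*(4 + F))
(f(-12) + 1849)*(q + b(-59)) = (-12 + 1849)*(-1435 + 2*(-59)*(4 - 59)) = 1837*(-1435 + 2*(-59)*(-55)) = 1837*(-1435 + 6490) = 1837*5055 = 9286035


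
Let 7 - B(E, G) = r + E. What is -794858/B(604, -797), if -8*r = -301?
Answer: 6358864/5077 ≈ 1252.5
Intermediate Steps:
r = 301/8 (r = -1/8*(-301) = 301/8 ≈ 37.625)
B(E, G) = -245/8 - E (B(E, G) = 7 - (301/8 + E) = 7 + (-301/8 - E) = -245/8 - E)
-794858/B(604, -797) = -794858/(-245/8 - 1*604) = -794858/(-245/8 - 604) = -794858/(-5077/8) = -794858*(-8/5077) = 6358864/5077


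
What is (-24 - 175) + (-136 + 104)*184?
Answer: -6087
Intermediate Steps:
(-24 - 175) + (-136 + 104)*184 = -199 - 32*184 = -199 - 5888 = -6087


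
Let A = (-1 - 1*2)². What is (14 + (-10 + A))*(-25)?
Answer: -325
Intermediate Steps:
A = 9 (A = (-1 - 2)² = (-3)² = 9)
(14 + (-10 + A))*(-25) = (14 + (-10 + 9))*(-25) = (14 - 1)*(-25) = 13*(-25) = -325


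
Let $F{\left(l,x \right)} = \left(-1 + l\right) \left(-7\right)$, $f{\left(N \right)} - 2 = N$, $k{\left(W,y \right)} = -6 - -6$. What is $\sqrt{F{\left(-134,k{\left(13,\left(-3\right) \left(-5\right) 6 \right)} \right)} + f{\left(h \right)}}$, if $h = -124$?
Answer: $\sqrt{823} \approx 28.688$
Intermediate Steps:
$k{\left(W,y \right)} = 0$ ($k{\left(W,y \right)} = -6 + 6 = 0$)
$f{\left(N \right)} = 2 + N$
$F{\left(l,x \right)} = 7 - 7 l$
$\sqrt{F{\left(-134,k{\left(13,\left(-3\right) \left(-5\right) 6 \right)} \right)} + f{\left(h \right)}} = \sqrt{\left(7 - -938\right) + \left(2 - 124\right)} = \sqrt{\left(7 + 938\right) - 122} = \sqrt{945 - 122} = \sqrt{823}$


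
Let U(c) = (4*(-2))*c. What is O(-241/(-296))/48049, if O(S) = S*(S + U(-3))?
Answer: 1770145/4209861184 ≈ 0.00042048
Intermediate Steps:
U(c) = -8*c
O(S) = S*(24 + S) (O(S) = S*(S - 8*(-3)) = S*(S + 24) = S*(24 + S))
O(-241/(-296))/48049 = ((-241/(-296))*(24 - 241/(-296)))/48049 = ((-241*(-1/296))*(24 - 241*(-1/296)))*(1/48049) = (241*(24 + 241/296)/296)*(1/48049) = ((241/296)*(7345/296))*(1/48049) = (1770145/87616)*(1/48049) = 1770145/4209861184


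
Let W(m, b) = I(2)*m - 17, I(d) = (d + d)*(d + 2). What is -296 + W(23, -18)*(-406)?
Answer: -142802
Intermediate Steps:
I(d) = 2*d*(2 + d) (I(d) = (2*d)*(2 + d) = 2*d*(2 + d))
W(m, b) = -17 + 16*m (W(m, b) = (2*2*(2 + 2))*m - 17 = (2*2*4)*m - 17 = 16*m - 17 = -17 + 16*m)
-296 + W(23, -18)*(-406) = -296 + (-17 + 16*23)*(-406) = -296 + (-17 + 368)*(-406) = -296 + 351*(-406) = -296 - 142506 = -142802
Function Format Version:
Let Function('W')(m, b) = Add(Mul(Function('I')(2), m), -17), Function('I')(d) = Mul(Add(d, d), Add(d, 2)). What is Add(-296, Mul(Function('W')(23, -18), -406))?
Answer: -142802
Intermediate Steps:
Function('I')(d) = Mul(2, d, Add(2, d)) (Function('I')(d) = Mul(Mul(2, d), Add(2, d)) = Mul(2, d, Add(2, d)))
Function('W')(m, b) = Add(-17, Mul(16, m)) (Function('W')(m, b) = Add(Mul(Mul(2, 2, Add(2, 2)), m), -17) = Add(Mul(Mul(2, 2, 4), m), -17) = Add(Mul(16, m), -17) = Add(-17, Mul(16, m)))
Add(-296, Mul(Function('W')(23, -18), -406)) = Add(-296, Mul(Add(-17, Mul(16, 23)), -406)) = Add(-296, Mul(Add(-17, 368), -406)) = Add(-296, Mul(351, -406)) = Add(-296, -142506) = -142802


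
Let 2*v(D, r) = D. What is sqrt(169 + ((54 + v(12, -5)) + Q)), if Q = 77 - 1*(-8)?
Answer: sqrt(314) ≈ 17.720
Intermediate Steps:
v(D, r) = D/2
Q = 85 (Q = 77 + 8 = 85)
sqrt(169 + ((54 + v(12, -5)) + Q)) = sqrt(169 + ((54 + (1/2)*12) + 85)) = sqrt(169 + ((54 + 6) + 85)) = sqrt(169 + (60 + 85)) = sqrt(169 + 145) = sqrt(314)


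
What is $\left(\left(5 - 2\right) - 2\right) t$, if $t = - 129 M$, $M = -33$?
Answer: $4257$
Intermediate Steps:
$t = 4257$ ($t = \left(-129\right) \left(-33\right) = 4257$)
$\left(\left(5 - 2\right) - 2\right) t = \left(\left(5 - 2\right) - 2\right) 4257 = \left(3 - 2\right) 4257 = 1 \cdot 4257 = 4257$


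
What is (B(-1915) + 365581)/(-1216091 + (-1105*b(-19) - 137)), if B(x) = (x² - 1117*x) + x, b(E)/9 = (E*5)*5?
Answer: 324734/184613 ≈ 1.7590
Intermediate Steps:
b(E) = 225*E (b(E) = 9*((E*5)*5) = 9*((5*E)*5) = 9*(25*E) = 225*E)
B(x) = x² - 1116*x
(B(-1915) + 365581)/(-1216091 + (-1105*b(-19) - 137)) = (-1915*(-1116 - 1915) + 365581)/(-1216091 + (-248625*(-19) - 137)) = (-1915*(-3031) + 365581)/(-1216091 + (-1105*(-4275) - 137)) = (5804365 + 365581)/(-1216091 + (4723875 - 137)) = 6169946/(-1216091 + 4723738) = 6169946/3507647 = 6169946*(1/3507647) = 324734/184613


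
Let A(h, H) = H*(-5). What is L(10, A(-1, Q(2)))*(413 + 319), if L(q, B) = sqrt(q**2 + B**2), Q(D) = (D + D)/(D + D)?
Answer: 3660*sqrt(5) ≈ 8184.0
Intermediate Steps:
Q(D) = 1 (Q(D) = (2*D)/((2*D)) = (2*D)*(1/(2*D)) = 1)
A(h, H) = -5*H
L(q, B) = sqrt(B**2 + q**2)
L(10, A(-1, Q(2)))*(413 + 319) = sqrt((-5*1)**2 + 10**2)*(413 + 319) = sqrt((-5)**2 + 100)*732 = sqrt(25 + 100)*732 = sqrt(125)*732 = (5*sqrt(5))*732 = 3660*sqrt(5)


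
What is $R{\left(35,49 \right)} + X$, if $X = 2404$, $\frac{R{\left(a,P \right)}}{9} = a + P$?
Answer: $3160$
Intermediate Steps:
$R{\left(a,P \right)} = 9 P + 9 a$ ($R{\left(a,P \right)} = 9 \left(a + P\right) = 9 \left(P + a\right) = 9 P + 9 a$)
$R{\left(35,49 \right)} + X = \left(9 \cdot 49 + 9 \cdot 35\right) + 2404 = \left(441 + 315\right) + 2404 = 756 + 2404 = 3160$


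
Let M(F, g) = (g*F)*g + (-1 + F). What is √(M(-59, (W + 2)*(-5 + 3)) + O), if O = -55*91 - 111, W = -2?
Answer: 2*I*√1294 ≈ 71.944*I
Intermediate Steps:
M(F, g) = -1 + F + F*g² (M(F, g) = (F*g)*g + (-1 + F) = F*g² + (-1 + F) = -1 + F + F*g²)
O = -5116 (O = -5005 - 111 = -5116)
√(M(-59, (W + 2)*(-5 + 3)) + O) = √((-1 - 59 - 59*(-5 + 3)²*(-2 + 2)²) - 5116) = √((-1 - 59 - 59*(0*(-2))²) - 5116) = √((-1 - 59 - 59*0²) - 5116) = √((-1 - 59 - 59*0) - 5116) = √((-1 - 59 + 0) - 5116) = √(-60 - 5116) = √(-5176) = 2*I*√1294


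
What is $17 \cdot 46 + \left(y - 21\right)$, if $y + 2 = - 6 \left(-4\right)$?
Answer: $783$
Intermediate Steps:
$y = 22$ ($y = -2 - 6 \left(-4\right) = -2 - -24 = -2 + 24 = 22$)
$17 \cdot 46 + \left(y - 21\right) = 17 \cdot 46 + \left(22 - 21\right) = 782 + 1 = 783$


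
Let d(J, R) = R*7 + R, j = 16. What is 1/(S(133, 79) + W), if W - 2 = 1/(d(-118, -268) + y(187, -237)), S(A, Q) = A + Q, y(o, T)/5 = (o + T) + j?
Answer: 2314/495195 ≈ 0.0046729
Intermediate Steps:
y(o, T) = 80 + 5*T + 5*o (y(o, T) = 5*((o + T) + 16) = 5*((T + o) + 16) = 5*(16 + T + o) = 80 + 5*T + 5*o)
d(J, R) = 8*R (d(J, R) = 7*R + R = 8*R)
W = 4627/2314 (W = 2 + 1/(8*(-268) + (80 + 5*(-237) + 5*187)) = 2 + 1/(-2144 + (80 - 1185 + 935)) = 2 + 1/(-2144 - 170) = 2 + 1/(-2314) = 2 - 1/2314 = 4627/2314 ≈ 1.9996)
1/(S(133, 79) + W) = 1/((133 + 79) + 4627/2314) = 1/(212 + 4627/2314) = 1/(495195/2314) = 2314/495195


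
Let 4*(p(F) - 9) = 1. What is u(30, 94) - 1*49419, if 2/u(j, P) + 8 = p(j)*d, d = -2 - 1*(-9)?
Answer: -11218105/227 ≈ -49419.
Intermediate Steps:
p(F) = 37/4 (p(F) = 9 + (¼)*1 = 9 + ¼ = 37/4)
d = 7 (d = -2 + 9 = 7)
u(j, P) = 8/227 (u(j, P) = 2/(-8 + (37/4)*7) = 2/(-8 + 259/4) = 2/(227/4) = 2*(4/227) = 8/227)
u(30, 94) - 1*49419 = 8/227 - 1*49419 = 8/227 - 49419 = -11218105/227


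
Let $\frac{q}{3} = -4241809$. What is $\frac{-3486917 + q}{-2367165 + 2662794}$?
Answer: $- \frac{16212344}{295629} \approx -54.84$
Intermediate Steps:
$q = -12725427$ ($q = 3 \left(-4241809\right) = -12725427$)
$\frac{-3486917 + q}{-2367165 + 2662794} = \frac{-3486917 - 12725427}{-2367165 + 2662794} = - \frac{16212344}{295629}$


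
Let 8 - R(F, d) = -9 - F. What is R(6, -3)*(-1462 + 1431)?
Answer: -713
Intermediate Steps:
R(F, d) = 17 + F (R(F, d) = 8 - (-9 - F) = 8 + (9 + F) = 17 + F)
R(6, -3)*(-1462 + 1431) = (17 + 6)*(-1462 + 1431) = 23*(-31) = -713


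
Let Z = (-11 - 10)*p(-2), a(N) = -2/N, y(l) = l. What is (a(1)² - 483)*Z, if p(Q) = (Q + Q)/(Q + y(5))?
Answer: -13412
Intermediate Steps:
p(Q) = 2*Q/(5 + Q) (p(Q) = (Q + Q)/(Q + 5) = (2*Q)/(5 + Q) = 2*Q/(5 + Q))
Z = 28 (Z = (-11 - 10)*(2*(-2)/(5 - 2)) = -42*(-2)/3 = -21*(-4/3) = 28)
(a(1)² - 483)*Z = ((-2/1)² - 483)*28 = ((-2*1)² - 483)*28 = ((-2)² - 483)*28 = (4 - 483)*28 = -479*28 = -13412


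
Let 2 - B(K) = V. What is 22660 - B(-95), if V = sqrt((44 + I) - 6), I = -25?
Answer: 22658 + sqrt(13) ≈ 22662.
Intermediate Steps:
V = sqrt(13) (V = sqrt((44 - 25) - 6) = sqrt(19 - 6) = sqrt(13) ≈ 3.6056)
B(K) = 2 - sqrt(13)
22660 - B(-95) = 22660 - (2 - sqrt(13)) = 22660 + (-2 + sqrt(13)) = 22658 + sqrt(13)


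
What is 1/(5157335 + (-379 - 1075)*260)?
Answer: 1/4779295 ≈ 2.0924e-7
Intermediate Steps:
1/(5157335 + (-379 - 1075)*260) = 1/(5157335 - 1454*260) = 1/(5157335 - 378040) = 1/4779295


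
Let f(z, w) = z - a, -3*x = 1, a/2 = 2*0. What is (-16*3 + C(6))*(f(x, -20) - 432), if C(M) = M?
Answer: 18158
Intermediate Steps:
a = 0 (a = 2*(2*0) = 2*0 = 0)
x = -⅓ (x = -⅓*1 = -⅓ ≈ -0.33333)
f(z, w) = z (f(z, w) = z - 1*0 = z + 0 = z)
(-16*3 + C(6))*(f(x, -20) - 432) = (-16*3 + 6)*(-⅓ - 432) = (-48 + 6)*(-1297/3) = -42*(-1297/3) = 18158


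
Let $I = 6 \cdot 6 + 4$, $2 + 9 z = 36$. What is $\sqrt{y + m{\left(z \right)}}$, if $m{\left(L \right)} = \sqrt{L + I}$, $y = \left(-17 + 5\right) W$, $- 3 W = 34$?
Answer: $\frac{\sqrt{1224 + 3 \sqrt{394}}}{3} \approx 11.942$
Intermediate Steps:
$z = \frac{34}{9}$ ($z = - \frac{2}{9} + \frac{1}{9} \cdot 36 = - \frac{2}{9} + 4 = \frac{34}{9} \approx 3.7778$)
$W = - \frac{34}{3}$ ($W = \left(- \frac{1}{3}\right) 34 = - \frac{34}{3} \approx -11.333$)
$y = 136$ ($y = \left(-17 + 5\right) \left(- \frac{34}{3}\right) = \left(-12\right) \left(- \frac{34}{3}\right) = 136$)
$I = 40$ ($I = 36 + 4 = 40$)
$m{\left(L \right)} = \sqrt{40 + L}$ ($m{\left(L \right)} = \sqrt{L + 40} = \sqrt{40 + L}$)
$\sqrt{y + m{\left(z \right)}} = \sqrt{136 + \sqrt{40 + \frac{34}{9}}} = \sqrt{136 + \sqrt{\frac{394}{9}}} = \sqrt{136 + \frac{\sqrt{394}}{3}}$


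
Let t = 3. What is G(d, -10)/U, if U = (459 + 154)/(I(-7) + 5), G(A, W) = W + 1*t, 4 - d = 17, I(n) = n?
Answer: 14/613 ≈ 0.022839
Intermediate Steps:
d = -13 (d = 4 - 1*17 = 4 - 17 = -13)
G(A, W) = 3 + W (G(A, W) = W + 1*3 = W + 3 = 3 + W)
U = -613/2 (U = (459 + 154)/(-7 + 5) = 613/(-2) = 613*(-½) = -613/2 ≈ -306.50)
G(d, -10)/U = (3 - 10)/(-613/2) = -7*(-2/613) = 14/613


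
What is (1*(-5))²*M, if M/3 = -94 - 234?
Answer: -24600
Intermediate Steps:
M = -984 (M = 3*(-94 - 234) = 3*(-328) = -984)
(1*(-5))²*M = (1*(-5))²*(-984) = (-5)²*(-984) = 25*(-984) = -24600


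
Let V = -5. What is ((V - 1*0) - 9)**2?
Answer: 196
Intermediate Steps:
((V - 1*0) - 9)**2 = ((-5 - 1*0) - 9)**2 = ((-5 + 0) - 9)**2 = (-5 - 9)**2 = (-14)**2 = 196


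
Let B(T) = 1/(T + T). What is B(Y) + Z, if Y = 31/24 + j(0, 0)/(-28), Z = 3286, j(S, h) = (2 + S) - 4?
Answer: 752578/229 ≈ 3286.4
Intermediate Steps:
j(S, h) = -2 + S
Y = 229/168 (Y = 31/24 + (-2 + 0)/(-28) = 31*(1/24) - 2*(-1/28) = 31/24 + 1/14 = 229/168 ≈ 1.3631)
B(T) = 1/(2*T)
B(Y) + Z = 1/(2*(229/168)) + 3286 = (½)*(168/229) + 3286 = 84/229 + 3286 = 752578/229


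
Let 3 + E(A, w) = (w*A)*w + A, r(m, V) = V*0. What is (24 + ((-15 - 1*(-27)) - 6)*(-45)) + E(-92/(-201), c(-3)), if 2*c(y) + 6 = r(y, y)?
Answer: -49129/201 ≈ -244.42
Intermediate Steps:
r(m, V) = 0
c(y) = -3 (c(y) = -3 + (1/2)*0 = -3 + 0 = -3)
E(A, w) = -3 + A + A*w**2 (E(A, w) = -3 + ((w*A)*w + A) = -3 + ((A*w)*w + A) = -3 + (A*w**2 + A) = -3 + (A + A*w**2) = -3 + A + A*w**2)
(24 + ((-15 - 1*(-27)) - 6)*(-45)) + E(-92/(-201), c(-3)) = (24 + ((-15 - 1*(-27)) - 6)*(-45)) + (-3 - 92/(-201) - 92/(-201)*(-3)**2) = (24 + ((-15 + 27) - 6)*(-45)) + (-3 - 92*(-1/201) - 92*(-1/201)*9) = (24 + (12 - 6)*(-45)) + (-3 + 92/201 + (92/201)*9) = (24 + 6*(-45)) + (-3 + 92/201 + 276/67) = (24 - 270) + 317/201 = -246 + 317/201 = -49129/201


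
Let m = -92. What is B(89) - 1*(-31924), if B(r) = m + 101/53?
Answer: 1687197/53 ≈ 31834.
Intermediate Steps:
B(r) = -4775/53 (B(r) = -92 + 101/53 = -4775/53)
B(89) - 1*(-31924) = -4775/53 - 1*(-31924) = -4775/53 + 31924 = 1687197/53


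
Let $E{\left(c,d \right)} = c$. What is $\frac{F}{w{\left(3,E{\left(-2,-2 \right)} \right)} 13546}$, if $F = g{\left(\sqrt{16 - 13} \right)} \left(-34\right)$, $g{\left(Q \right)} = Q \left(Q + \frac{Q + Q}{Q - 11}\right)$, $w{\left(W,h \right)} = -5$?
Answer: $\frac{2448}{1998035} - \frac{51 \sqrt{3}}{1998035} \approx 0.001181$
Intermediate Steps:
$g{\left(Q \right)} = Q \left(Q + \frac{2 Q}{-11 + Q}\right)$
$F = - \frac{102 \left(-9 + \sqrt{3}\right)}{-11 + \sqrt{3}}$ ($F = \frac{\left(\sqrt{16 - 13}\right)^{2} \left(-9 + \sqrt{16 - 13}\right)}{-11 + \sqrt{16 - 13}} \left(-34\right) = \frac{\left(\sqrt{3}\right)^{2} \left(-9 + \sqrt{3}\right)}{-11 + \sqrt{3}} \left(-34\right) = \frac{3 \left(-9 + \sqrt{3}\right)}{-11 + \sqrt{3}} \left(-34\right) = - \frac{102 \left(-9 + \sqrt{3}\right)}{-11 + \sqrt{3}} \approx -79.989$)
$\frac{F}{w{\left(3,E{\left(-2,-2 \right)} \right)} 13546} = \frac{- \frac{4896}{59} + \frac{102 \sqrt{3}}{59}}{\left(-5\right) 13546} = \frac{- \frac{4896}{59} + \frac{102 \sqrt{3}}{59}}{-67730} = \left(- \frac{4896}{59} + \frac{102 \sqrt{3}}{59}\right) \left(- \frac{1}{67730}\right) = \frac{2448}{1998035} - \frac{51 \sqrt{3}}{1998035}$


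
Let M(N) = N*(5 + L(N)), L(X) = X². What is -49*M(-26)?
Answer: 867594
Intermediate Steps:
M(N) = N*(5 + N²)
-49*M(-26) = -(-1274)*(5 + (-26)²) = -(-1274)*(5 + 676) = -(-1274)*681 = -49*(-17706) = 867594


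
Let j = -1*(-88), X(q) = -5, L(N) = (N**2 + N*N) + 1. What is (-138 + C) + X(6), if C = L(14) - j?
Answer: 162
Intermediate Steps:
L(N) = 1 + 2*N**2 (L(N) = (N**2 + N**2) + 1 = 2*N**2 + 1 = 1 + 2*N**2)
j = 88
C = 305 (C = (1 + 2*14**2) - 1*88 = (1 + 2*196) - 88 = (1 + 392) - 88 = 393 - 88 = 305)
(-138 + C) + X(6) = (-138 + 305) - 5 = 167 - 5 = 162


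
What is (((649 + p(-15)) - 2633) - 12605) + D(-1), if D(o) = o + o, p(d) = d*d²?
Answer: -17966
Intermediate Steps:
p(d) = d³
D(o) = 2*o
(((649 + p(-15)) - 2633) - 12605) + D(-1) = (((649 + (-15)³) - 2633) - 12605) + 2*(-1) = (((649 - 3375) - 2633) - 12605) - 2 = ((-2726 - 2633) - 12605) - 2 = (-5359 - 12605) - 2 = -17964 - 2 = -17966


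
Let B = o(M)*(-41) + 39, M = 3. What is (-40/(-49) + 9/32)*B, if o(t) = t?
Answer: -5163/56 ≈ -92.196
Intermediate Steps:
B = -84 (B = 3*(-41) + 39 = -123 + 39 = -84)
(-40/(-49) + 9/32)*B = (-40/(-49) + 9/32)*(-84) = (-40*(-1/49) + 9*(1/32))*(-84) = (40/49 + 9/32)*(-84) = (1721/1568)*(-84) = -5163/56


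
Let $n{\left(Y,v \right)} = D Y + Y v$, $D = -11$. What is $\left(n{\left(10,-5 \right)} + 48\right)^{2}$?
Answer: $12544$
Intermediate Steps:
$n{\left(Y,v \right)} = - 11 Y + Y v$
$\left(n{\left(10,-5 \right)} + 48\right)^{2} = \left(10 \left(-11 - 5\right) + 48\right)^{2} = \left(10 \left(-16\right) + 48\right)^{2} = \left(-160 + 48\right)^{2} = \left(-112\right)^{2} = 12544$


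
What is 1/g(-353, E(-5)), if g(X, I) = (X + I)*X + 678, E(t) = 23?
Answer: 1/117168 ≈ 8.5348e-6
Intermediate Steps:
g(X, I) = 678 + X*(I + X) (g(X, I) = (I + X)*X + 678 = X*(I + X) + 678 = 678 + X*(I + X))
1/g(-353, E(-5)) = 1/(678 + (-353)² + 23*(-353)) = 1/(678 + 124609 - 8119) = 1/117168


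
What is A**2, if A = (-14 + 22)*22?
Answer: 30976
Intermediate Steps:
A = 176 (A = 8*22 = 176)
A**2 = 176**2 = 30976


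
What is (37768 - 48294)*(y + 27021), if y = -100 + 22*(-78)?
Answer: -265307830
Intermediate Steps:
y = -1816 (y = -100 - 1716 = -1816)
(37768 - 48294)*(y + 27021) = (37768 - 48294)*(-1816 + 27021) = -10526*25205 = -265307830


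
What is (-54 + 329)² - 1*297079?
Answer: -221454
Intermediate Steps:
(-54 + 329)² - 1*297079 = 275² - 297079 = 75625 - 297079 = -221454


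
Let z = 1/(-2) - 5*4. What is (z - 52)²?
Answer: 21025/4 ≈ 5256.3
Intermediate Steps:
z = -41/2 (z = 1*(-½) - 20 = -½ - 20 = -41/2 ≈ -20.500)
(z - 52)² = (-41/2 - 52)² = (-145/2)² = 21025/4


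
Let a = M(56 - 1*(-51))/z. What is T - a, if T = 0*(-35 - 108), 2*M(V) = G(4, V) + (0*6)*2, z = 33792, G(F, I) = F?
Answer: -1/16896 ≈ -5.9186e-5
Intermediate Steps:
M(V) = 2 (M(V) = (4 + (0*6)*2)/2 = (4 + 0*2)/2 = (4 + 0)/2 = (1/2)*4 = 2)
T = 0 (T = 0*(-143) = 0)
a = 1/16896 (a = 2/33792 = 2*(1/33792) = 1/16896 ≈ 5.9186e-5)
T - a = 0 - 1*1/16896 = 0 - 1/16896 = -1/16896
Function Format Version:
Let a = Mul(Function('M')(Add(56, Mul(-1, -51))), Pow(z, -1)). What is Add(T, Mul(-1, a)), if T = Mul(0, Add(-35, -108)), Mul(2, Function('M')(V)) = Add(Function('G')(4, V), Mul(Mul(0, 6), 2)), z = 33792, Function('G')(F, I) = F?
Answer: Rational(-1, 16896) ≈ -5.9186e-5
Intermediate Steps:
Function('M')(V) = 2 (Function('M')(V) = Mul(Rational(1, 2), Add(4, Mul(Mul(0, 6), 2))) = Mul(Rational(1, 2), Add(4, Mul(0, 2))) = Mul(Rational(1, 2), Add(4, 0)) = Mul(Rational(1, 2), 4) = 2)
T = 0 (T = Mul(0, -143) = 0)
a = Rational(1, 16896) (a = Mul(2, Pow(33792, -1)) = Mul(2, Rational(1, 33792)) = Rational(1, 16896) ≈ 5.9186e-5)
Add(T, Mul(-1, a)) = Add(0, Mul(-1, Rational(1, 16896))) = Add(0, Rational(-1, 16896)) = Rational(-1, 16896)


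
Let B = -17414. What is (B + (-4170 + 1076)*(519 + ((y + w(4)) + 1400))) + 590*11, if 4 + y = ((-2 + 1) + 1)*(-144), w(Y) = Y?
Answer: -5948310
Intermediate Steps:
y = -4 (y = -4 + ((-2 + 1) + 1)*(-144) = -4 + (-1 + 1)*(-144) = -4 + 0*(-144) = -4 + 0 = -4)
(B + (-4170 + 1076)*(519 + ((y + w(4)) + 1400))) + 590*11 = (-17414 + (-4170 + 1076)*(519 + ((-4 + 4) + 1400))) + 590*11 = (-17414 - 3094*(519 + (0 + 1400))) + 6490 = (-17414 - 3094*(519 + 1400)) + 6490 = (-17414 - 3094*1919) + 6490 = (-17414 - 5937386) + 6490 = -5954800 + 6490 = -5948310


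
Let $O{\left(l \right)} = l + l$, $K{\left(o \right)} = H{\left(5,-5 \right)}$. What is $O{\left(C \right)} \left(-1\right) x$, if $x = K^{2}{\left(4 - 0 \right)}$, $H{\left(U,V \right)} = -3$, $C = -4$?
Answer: $72$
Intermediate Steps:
$K{\left(o \right)} = -3$
$x = 9$ ($x = \left(-3\right)^{2} = 9$)
$O{\left(l \right)} = 2 l$
$O{\left(C \right)} \left(-1\right) x = 2 \left(-4\right) \left(-1\right) 9 = \left(-8\right) \left(-1\right) 9 = 8 \cdot 9 = 72$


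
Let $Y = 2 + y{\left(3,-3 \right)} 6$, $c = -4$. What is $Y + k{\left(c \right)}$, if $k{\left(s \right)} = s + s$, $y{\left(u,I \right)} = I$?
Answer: $-24$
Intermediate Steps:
$k{\left(s \right)} = 2 s$
$Y = -16$ ($Y = 2 - 18 = -16$)
$Y + k{\left(c \right)} = -16 + 2 \left(-4\right) = -16 - 8 = -24$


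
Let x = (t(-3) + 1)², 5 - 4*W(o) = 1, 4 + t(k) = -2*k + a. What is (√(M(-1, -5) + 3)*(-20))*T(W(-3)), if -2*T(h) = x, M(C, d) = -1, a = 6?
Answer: 810*√2 ≈ 1145.5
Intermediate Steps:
t(k) = 2 - 2*k (t(k) = -4 + (-2*k + 6) = -4 + (6 - 2*k) = 2 - 2*k)
W(o) = 1 (W(o) = 5/4 - ¼*1 = 5/4 - ¼ = 1)
x = 81 (x = ((2 - 2*(-3)) + 1)² = ((2 + 6) + 1)² = (8 + 1)² = 9² = 81)
T(h) = -81/2 (T(h) = -½*81 = -81/2)
(√(M(-1, -5) + 3)*(-20))*T(W(-3)) = (√(-1 + 3)*(-20))*(-81/2) = (√2*(-20))*(-81/2) = -20*√2*(-81/2) = 810*√2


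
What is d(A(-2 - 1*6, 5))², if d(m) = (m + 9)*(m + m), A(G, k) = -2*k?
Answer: 400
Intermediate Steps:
d(m) = 2*m*(9 + m) (d(m) = (9 + m)*(2*m) = 2*m*(9 + m))
d(A(-2 - 1*6, 5))² = (2*(-2*5)*(9 - 2*5))² = (2*(-10)*(9 - 10))² = (2*(-10)*(-1))² = 20² = 400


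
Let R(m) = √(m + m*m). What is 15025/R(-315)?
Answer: 3005*√10990/6594 ≈ 47.774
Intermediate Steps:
R(m) = √(m + m²)
15025/R(-315) = 15025/(√(-315*(1 - 315))) = 15025/(√(-315*(-314))) = 15025/(√98910) = 15025/((3*√10990)) = 15025*(√10990/32970) = 3005*√10990/6594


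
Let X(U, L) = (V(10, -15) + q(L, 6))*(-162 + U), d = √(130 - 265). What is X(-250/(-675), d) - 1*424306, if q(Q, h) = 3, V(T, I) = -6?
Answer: -3814390/9 ≈ -4.2382e+5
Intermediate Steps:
d = 3*I*√15 (d = √(-135) = 3*I*√15 ≈ 11.619*I)
X(U, L) = 486 - 3*U (X(U, L) = (-6 + 3)*(-162 + U) = -3*(-162 + U) = 486 - 3*U)
X(-250/(-675), d) - 1*424306 = (486 - (-750)/(-675)) - 1*424306 = (486 - (-750)*(-1)/675) - 424306 = (486 - 3*10/27) - 424306 = (486 - 10/9) - 424306 = 4364/9 - 424306 = -3814390/9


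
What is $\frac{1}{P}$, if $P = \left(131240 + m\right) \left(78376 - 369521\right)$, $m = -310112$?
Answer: $\frac{1}{52077688440} \approx 1.9202 \cdot 10^{-11}$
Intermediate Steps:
$P = 52077688440$ ($P = \left(131240 - 310112\right) \left(78376 - 369521\right) = \left(-178872\right) \left(-291145\right) = 52077688440$)
$\frac{1}{P} = \frac{1}{52077688440}$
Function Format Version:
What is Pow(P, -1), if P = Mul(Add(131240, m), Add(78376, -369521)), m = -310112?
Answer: Rational(1, 52077688440) ≈ 1.9202e-11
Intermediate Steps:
P = 52077688440 (P = Mul(Add(131240, -310112), Add(78376, -369521)) = Mul(-178872, -291145) = 52077688440)
Pow(P, -1) = Pow(52077688440, -1) = Rational(1, 52077688440)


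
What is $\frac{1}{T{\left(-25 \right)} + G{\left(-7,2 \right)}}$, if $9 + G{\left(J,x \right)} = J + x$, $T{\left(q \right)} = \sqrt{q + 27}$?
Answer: $- \frac{7}{97} - \frac{\sqrt{2}}{194} \approx -0.079455$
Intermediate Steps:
$T{\left(q \right)} = \sqrt{27 + q}$
$G{\left(J,x \right)} = -9 + J + x$ ($G{\left(J,x \right)} = -9 + \left(J + x\right) = -9 + J + x$)
$\frac{1}{T{\left(-25 \right)} + G{\left(-7,2 \right)}} = \frac{1}{\sqrt{27 - 25} - 14} = \frac{1}{\sqrt{2} - 14} = \frac{1}{-14 + \sqrt{2}}$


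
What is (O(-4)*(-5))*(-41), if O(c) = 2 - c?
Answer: 1230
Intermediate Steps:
(O(-4)*(-5))*(-41) = ((2 - 1*(-4))*(-5))*(-41) = ((2 + 4)*(-5))*(-41) = (6*(-5))*(-41) = -30*(-41) = 1230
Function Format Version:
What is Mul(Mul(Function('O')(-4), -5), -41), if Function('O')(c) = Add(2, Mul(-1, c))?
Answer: 1230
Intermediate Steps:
Mul(Mul(Function('O')(-4), -5), -41) = Mul(Mul(Add(2, Mul(-1, -4)), -5), -41) = Mul(Mul(Add(2, 4), -5), -41) = Mul(Mul(6, -5), -41) = Mul(-30, -41) = 1230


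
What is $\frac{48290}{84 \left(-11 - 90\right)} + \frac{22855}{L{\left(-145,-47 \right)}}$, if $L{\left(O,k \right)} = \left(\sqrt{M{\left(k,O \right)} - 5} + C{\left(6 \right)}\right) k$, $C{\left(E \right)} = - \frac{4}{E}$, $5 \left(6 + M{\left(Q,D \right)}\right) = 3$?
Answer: $\frac{588684395}{24323628} + \frac{205695 i \sqrt{65}}{11468} \approx 24.202 + 144.61 i$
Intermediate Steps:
$M{\left(Q,D \right)} = - \frac{27}{5}$ ($M{\left(Q,D \right)} = -6 + \frac{1}{5} \cdot 3 = -6 + \frac{3}{5} = - \frac{27}{5}$)
$L{\left(O,k \right)} = k \left(- \frac{2}{3} + \frac{2 i \sqrt{65}}{5}\right)$ ($L{\left(O,k \right)} = \left(\sqrt{- \frac{27}{5} - 5} - \frac{4}{6}\right) k = \left(\sqrt{- \frac{52}{5}} - \frac{2}{3}\right) k = \left(\frac{2 i \sqrt{65}}{5} - \frac{2}{3}\right) k = \left(- \frac{2}{3} + \frac{2 i \sqrt{65}}{5}\right) k = k \left(- \frac{2}{3} + \frac{2 i \sqrt{65}}{5}\right)$)
$\frac{48290}{84 \left(-11 - 90\right)} + \frac{22855}{L{\left(-145,-47 \right)}} = \frac{48290}{84 \left(-11 - 90\right)} + \frac{22855}{\frac{2}{15} \left(-47\right) \left(-5 + 3 i \sqrt{65}\right)} = \frac{48290}{84 \left(-101\right)} + \frac{22855}{\frac{94}{3} - \frac{94 i \sqrt{65}}{5}} = \frac{48290}{-8484} + \frac{22855}{\frac{94}{3} - \frac{94 i \sqrt{65}}{5}} = 48290 \left(- \frac{1}{8484}\right) + \frac{22855}{\frac{94}{3} - \frac{94 i \sqrt{65}}{5}} = - \frac{24145}{4242} + \frac{22855}{\frac{94}{3} - \frac{94 i \sqrt{65}}{5}}$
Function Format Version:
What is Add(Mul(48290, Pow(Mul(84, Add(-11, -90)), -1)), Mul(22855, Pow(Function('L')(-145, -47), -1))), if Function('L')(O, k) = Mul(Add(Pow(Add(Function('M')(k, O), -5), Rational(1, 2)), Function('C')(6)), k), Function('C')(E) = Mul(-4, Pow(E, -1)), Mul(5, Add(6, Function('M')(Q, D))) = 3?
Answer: Add(Rational(588684395, 24323628), Mul(Rational(205695, 11468), I, Pow(65, Rational(1, 2)))) ≈ Add(24.202, Mul(144.61, I))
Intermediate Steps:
Function('M')(Q, D) = Rational(-27, 5) (Function('M')(Q, D) = Add(-6, Mul(Rational(1, 5), 3)) = Add(-6, Rational(3, 5)) = Rational(-27, 5))
Function('L')(O, k) = Mul(k, Add(Rational(-2, 3), Mul(Rational(2, 5), I, Pow(65, Rational(1, 2))))) (Function('L')(O, k) = Mul(Add(Pow(Add(Rational(-27, 5), -5), Rational(1, 2)), Mul(-4, Pow(6, -1))), k) = Mul(Add(Pow(Rational(-52, 5), Rational(1, 2)), Mul(-4, Rational(1, 6))), k) = Mul(Add(Mul(Rational(2, 5), I, Pow(65, Rational(1, 2))), Rational(-2, 3)), k) = Mul(Add(Rational(-2, 3), Mul(Rational(2, 5), I, Pow(65, Rational(1, 2)))), k) = Mul(k, Add(Rational(-2, 3), Mul(Rational(2, 5), I, Pow(65, Rational(1, 2))))))
Add(Mul(48290, Pow(Mul(84, Add(-11, -90)), -1)), Mul(22855, Pow(Function('L')(-145, -47), -1))) = Add(Mul(48290, Pow(Mul(84, Add(-11, -90)), -1)), Mul(22855, Pow(Mul(Rational(2, 15), -47, Add(-5, Mul(3, I, Pow(65, Rational(1, 2))))), -1))) = Add(Mul(48290, Pow(Mul(84, -101), -1)), Mul(22855, Pow(Add(Rational(94, 3), Mul(Rational(-94, 5), I, Pow(65, Rational(1, 2)))), -1))) = Add(Mul(48290, Pow(-8484, -1)), Mul(22855, Pow(Add(Rational(94, 3), Mul(Rational(-94, 5), I, Pow(65, Rational(1, 2)))), -1))) = Add(Mul(48290, Rational(-1, 8484)), Mul(22855, Pow(Add(Rational(94, 3), Mul(Rational(-94, 5), I, Pow(65, Rational(1, 2)))), -1))) = Add(Rational(-24145, 4242), Mul(22855, Pow(Add(Rational(94, 3), Mul(Rational(-94, 5), I, Pow(65, Rational(1, 2)))), -1)))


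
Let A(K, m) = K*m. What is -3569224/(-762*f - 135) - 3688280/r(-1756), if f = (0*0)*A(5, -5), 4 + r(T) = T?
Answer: 169493801/5940 ≈ 28534.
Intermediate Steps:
r(T) = -4 + T
f = 0 (f = (0*0)*(5*(-5)) = 0*(-25) = 0)
-3569224/(-762*f - 135) - 3688280/r(-1756) = -3569224/(-762*0 - 135) - 3688280/(-4 - 1756) = -3569224/(0 - 135) - 3688280/(-1760) = -3569224/(-135) - 3688280*(-1/1760) = -3569224*(-1/135) + 92207/44 = 3569224/135 + 92207/44 = 169493801/5940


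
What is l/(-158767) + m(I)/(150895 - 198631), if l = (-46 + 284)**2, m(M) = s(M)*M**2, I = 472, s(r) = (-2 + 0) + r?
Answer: -296909914324/135337527 ≈ -2193.8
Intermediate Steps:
s(r) = -2 + r
m(M) = M**2*(-2 + M) (m(M) = (-2 + M)*M**2 = M**2*(-2 + M))
l = 56644 (l = 238**2 = 56644)
l/(-158767) + m(I)/(150895 - 198631) = 56644/(-158767) + (472**2*(-2 + 472))/(150895 - 198631) = 56644*(-1/158767) + (222784*470)/(-47736) = -8092/22681 + 104708480*(-1/47736) = -8092/22681 - 13088560/5967 = -296909914324/135337527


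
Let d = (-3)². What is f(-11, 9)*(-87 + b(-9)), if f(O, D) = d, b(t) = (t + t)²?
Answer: 2133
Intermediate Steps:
b(t) = 4*t² (b(t) = (2*t)² = 4*t²)
d = 9
f(O, D) = 9
f(-11, 9)*(-87 + b(-9)) = 9*(-87 + 4*(-9)²) = 9*(-87 + 4*81) = 9*(-87 + 324) = 9*237 = 2133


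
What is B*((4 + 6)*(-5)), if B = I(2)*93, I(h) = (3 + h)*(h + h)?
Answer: -93000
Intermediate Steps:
I(h) = 2*h*(3 + h) (I(h) = (3 + h)*(2*h) = 2*h*(3 + h))
B = 1860 (B = (2*2*(3 + 2))*93 = (2*2*5)*93 = 20*93 = 1860)
B*((4 + 6)*(-5)) = 1860*((4 + 6)*(-5)) = 1860*(10*(-5)) = 1860*(-50) = -93000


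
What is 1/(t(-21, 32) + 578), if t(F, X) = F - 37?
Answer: 1/520 ≈ 0.0019231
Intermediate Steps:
t(F, X) = -37 + F
1/(t(-21, 32) + 578) = 1/((-37 - 21) + 578) = 1/(-58 + 578) = 1/520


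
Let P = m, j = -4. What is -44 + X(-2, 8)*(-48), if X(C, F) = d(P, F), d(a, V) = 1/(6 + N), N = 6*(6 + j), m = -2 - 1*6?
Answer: -140/3 ≈ -46.667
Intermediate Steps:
m = -8 (m = -2 - 6 = -8)
N = 12 (N = 6*(6 - 4) = 6*2 = 12)
P = -8
d(a, V) = 1/18 (d(a, V) = 1/(6 + 12) = 1/18)
X(C, F) = 1/18
-44 + X(-2, 8)*(-48) = -44 + (1/18)*(-48) = -44 - 8/3 = -140/3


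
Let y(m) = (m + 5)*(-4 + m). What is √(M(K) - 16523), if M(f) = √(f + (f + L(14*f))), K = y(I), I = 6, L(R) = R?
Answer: √(-16523 + 4*√22) ≈ 128.47*I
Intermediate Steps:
y(m) = (-4 + m)*(5 + m) (y(m) = (5 + m)*(-4 + m) = (-4 + m)*(5 + m))
K = 22 (K = -20 + 6 + 6² = -20 + 6 + 36 = 22)
M(f) = 4*√f (M(f) = √(f + (f + 14*f)) = √(f + 15*f) = √(16*f) = 4*√f)
√(M(K) - 16523) = √(4*√22 - 16523) = √(-16523 + 4*√22)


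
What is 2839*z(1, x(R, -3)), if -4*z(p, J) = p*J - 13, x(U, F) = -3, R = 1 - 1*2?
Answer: 11356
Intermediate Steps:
R = -1 (R = 1 - 2 = -1)
z(p, J) = 13/4 - J*p/4 (z(p, J) = -(p*J - 13)/4 = -(J*p - 13)/4 = -(-13 + J*p)/4 = 13/4 - J*p/4)
2839*z(1, x(R, -3)) = 2839*(13/4 - ¼*(-3)*1) = 2839*(13/4 + ¾) = 2839*4 = 11356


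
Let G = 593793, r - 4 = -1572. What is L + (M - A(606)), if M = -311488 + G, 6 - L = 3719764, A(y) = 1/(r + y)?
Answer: -3306829785/962 ≈ -3.4375e+6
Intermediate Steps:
r = -1568 (r = 4 - 1572 = -1568)
A(y) = 1/(-1568 + y)
L = -3719758 (L = 6 - 1*3719764 = 6 - 3719764 = -3719758)
M = 282305 (M = -311488 + 593793 = 282305)
L + (M - A(606)) = -3719758 + (282305 - 1/(-1568 + 606)) = -3719758 + (282305 - 1/(-962)) = -3719758 + (282305 - 1*(-1/962)) = -3719758 + (282305 + 1/962) = -3719758 + 271577411/962 = -3306829785/962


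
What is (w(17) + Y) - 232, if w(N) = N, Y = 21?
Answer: -194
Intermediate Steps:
(w(17) + Y) - 232 = (17 + 21) - 232 = 38 - 232 = -194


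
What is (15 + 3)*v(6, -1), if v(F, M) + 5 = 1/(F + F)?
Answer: -177/2 ≈ -88.500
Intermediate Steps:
v(F, M) = -5 + 1/(2*F) (v(F, M) = -5 + 1/(F + F) = -5 + 1/(2*F))
(15 + 3)*v(6, -1) = (15 + 3)*(-5 + (1/2)/6) = 18*(-5 + (1/2)*(1/6)) = 18*(-5 + 1/12) = 18*(-59/12) = -177/2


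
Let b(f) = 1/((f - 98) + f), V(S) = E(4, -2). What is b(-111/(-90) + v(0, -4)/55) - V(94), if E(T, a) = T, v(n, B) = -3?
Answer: -63289/15781 ≈ -4.0105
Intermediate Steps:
V(S) = 4
b(f) = 1/(-98 + 2*f) (b(f) = 1/((-98 + f) + f) = 1/(-98 + 2*f))
b(-111/(-90) + v(0, -4)/55) - V(94) = 1/(2*(-49 + (-111/(-90) - 3/55))) - 1*4 = 1/(2*(-49 + (-111*(-1/90) - 3*1/55))) - 4 = 1/(2*(-49 + (37/30 - 3/55))) - 4 = 1/(2*(-49 + 389/330)) - 4 = 1/(2*(-15781/330)) - 4 = (½)*(-330/15781) - 4 = -165/15781 - 4 = -63289/15781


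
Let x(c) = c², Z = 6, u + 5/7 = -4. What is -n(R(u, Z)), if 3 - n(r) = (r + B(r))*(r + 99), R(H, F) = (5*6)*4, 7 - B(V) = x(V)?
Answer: -3125790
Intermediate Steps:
u = -33/7 (u = -5/7 - 4 = -33/7 ≈ -4.7143)
B(V) = 7 - V²
R(H, F) = 120 (R(H, F) = 30*4 = 120)
n(r) = 3 - (99 + r)*(7 + r - r²) (n(r) = 3 - (r + (7 - r²))*(r + 99) = 3 - (7 + r - r²)*(99 + r) = 3 - (99 + r)*(7 + r - r²))
-n(R(u, Z)) = -(-690 + 120³ - 106*120 + 98*120²) = -(-690 + 1728000 - 12720 + 98*14400) = -(-690 + 1728000 - 12720 + 1411200) = -1*3125790 = -3125790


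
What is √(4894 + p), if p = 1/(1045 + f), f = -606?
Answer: √943177013/439 ≈ 69.957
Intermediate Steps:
p = 1/439 (p = 1/(1045 - 606) = 1/439 ≈ 0.0022779)
√(4894 + p) = √(4894 + 1/439) = √(2148467/439) = √943177013/439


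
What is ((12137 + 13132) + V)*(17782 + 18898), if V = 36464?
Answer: 2264366440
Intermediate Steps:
((12137 + 13132) + V)*(17782 + 18898) = ((12137 + 13132) + 36464)*(17782 + 18898) = (25269 + 36464)*36680 = 61733*36680 = 2264366440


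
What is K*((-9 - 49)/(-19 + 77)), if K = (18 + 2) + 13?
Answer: -33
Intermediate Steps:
K = 33 (K = 20 + 13 = 33)
K*((-9 - 49)/(-19 + 77)) = 33*((-9 - 49)/(-19 + 77)) = 33*(-58/58) = 33*(-58*1/58) = 33*(-1) = -33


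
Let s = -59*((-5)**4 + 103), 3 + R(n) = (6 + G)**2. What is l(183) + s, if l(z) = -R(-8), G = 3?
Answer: -43030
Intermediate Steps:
R(n) = 78 (R(n) = -3 + (6 + 3)**2 = -3 + 9**2 = -3 + 81 = 78)
l(z) = -78 (l(z) = -1*78 = -78)
s = -42952 (s = -59*(625 + 103) = -59*728 = -42952)
l(183) + s = -78 - 42952 = -43030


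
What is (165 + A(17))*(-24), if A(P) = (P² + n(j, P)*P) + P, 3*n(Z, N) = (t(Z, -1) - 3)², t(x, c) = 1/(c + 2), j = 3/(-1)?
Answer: -11848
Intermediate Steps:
j = -3 (j = 3*(-1) = -3)
t(x, c) = 1/(2 + c)
n(Z, N) = 4/3 (n(Z, N) = (1/(2 - 1) - 3)²/3 = (1/1 - 3)²/3 = (1 - 3)²/3 = (⅓)*(-2)² = (⅓)*4 = 4/3)
A(P) = P² + 7*P/3 (A(P) = (P² + 4*P/3) + P = P² + 7*P/3)
(165 + A(17))*(-24) = (165 + (⅓)*17*(7 + 3*17))*(-24) = (165 + (⅓)*17*(7 + 51))*(-24) = (165 + (⅓)*17*58)*(-24) = (165 + 986/3)*(-24) = (1481/3)*(-24) = -11848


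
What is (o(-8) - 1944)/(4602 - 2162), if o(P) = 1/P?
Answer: -15553/19520 ≈ -0.79677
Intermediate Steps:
(o(-8) - 1944)/(4602 - 2162) = (1/(-8) - 1944)/(4602 - 2162) = (-1/8 - 1944)/2440 = -15553/8*1/2440 = -15553/19520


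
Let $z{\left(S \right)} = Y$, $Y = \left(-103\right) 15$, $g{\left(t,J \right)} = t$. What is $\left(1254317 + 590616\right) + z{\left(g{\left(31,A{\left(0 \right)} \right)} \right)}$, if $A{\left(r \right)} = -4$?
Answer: $1843388$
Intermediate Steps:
$Y = -1545$
$z{\left(S \right)} = -1545$
$\left(1254317 + 590616\right) + z{\left(g{\left(31,A{\left(0 \right)} \right)} \right)} = \left(1254317 + 590616\right) - 1545 = 1844933 - 1545 = 1843388$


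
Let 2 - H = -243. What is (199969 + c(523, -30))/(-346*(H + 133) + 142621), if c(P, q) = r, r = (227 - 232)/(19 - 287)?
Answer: 53591697/3171244 ≈ 16.899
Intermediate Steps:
H = 245 (H = 2 - 1*(-243) = 2 + 243 = 245)
r = 5/268 (r = -5/(-268) = -5*(-1/268) = 5/268 ≈ 0.018657)
c(P, q) = 5/268
(199969 + c(523, -30))/(-346*(H + 133) + 142621) = (199969 + 5/268)/(-346*(245 + 133) + 142621) = 53591697/(268*(-346*378 + 142621)) = 53591697/(268*(-130788 + 142621)) = (53591697/268)/11833 = (53591697/268)*(1/11833) = 53591697/3171244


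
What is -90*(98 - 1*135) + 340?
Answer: 3670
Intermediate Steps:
-90*(98 - 1*135) + 340 = -90*(98 - 135) + 340 = -90*(-37) + 340 = 3330 + 340 = 3670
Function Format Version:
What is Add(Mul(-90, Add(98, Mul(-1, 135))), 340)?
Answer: 3670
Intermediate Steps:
Add(Mul(-90, Add(98, Mul(-1, 135))), 340) = Add(Mul(-90, Add(98, -135)), 340) = Add(Mul(-90, -37), 340) = Add(3330, 340) = 3670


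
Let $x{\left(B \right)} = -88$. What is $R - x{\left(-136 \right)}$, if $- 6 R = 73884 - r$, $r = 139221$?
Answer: $\frac{21955}{2} \approx 10978.0$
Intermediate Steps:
$R = \frac{21779}{2}$ ($R = - \frac{73884 - 139221}{6} = \left(- \frac{1}{6}\right) \left(-65337\right) = \frac{21779}{2} \approx 10890.0$)
$R - x{\left(-136 \right)} = \frac{21779}{2} - -88 = \frac{21779}{2} + 88 = \frac{21955}{2}$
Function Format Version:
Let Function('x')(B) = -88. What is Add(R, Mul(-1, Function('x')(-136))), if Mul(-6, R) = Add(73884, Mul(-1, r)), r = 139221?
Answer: Rational(21955, 2) ≈ 10978.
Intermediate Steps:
R = Rational(21779, 2) (R = Mul(Rational(-1, 6), Add(73884, Mul(-1, 139221))) = Mul(Rational(-1, 6), Add(73884, -139221)) = Mul(Rational(-1, 6), -65337) = Rational(21779, 2) ≈ 10890.)
Add(R, Mul(-1, Function('x')(-136))) = Add(Rational(21779, 2), Mul(-1, -88)) = Add(Rational(21779, 2), 88) = Rational(21955, 2)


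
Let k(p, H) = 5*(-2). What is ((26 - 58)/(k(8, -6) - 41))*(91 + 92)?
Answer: 1952/17 ≈ 114.82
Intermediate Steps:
k(p, H) = -10
((26 - 58)/(k(8, -6) - 41))*(91 + 92) = ((26 - 58)/(-10 - 41))*(91 + 92) = -32/(-51)*183 = -32*(-1/51)*183 = (32/51)*183 = 1952/17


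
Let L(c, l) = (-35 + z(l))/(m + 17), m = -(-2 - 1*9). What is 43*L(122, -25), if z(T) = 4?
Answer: -1333/28 ≈ -47.607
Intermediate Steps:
m = 11 (m = -(-2 - 9) = -1*(-11) = 11)
L(c, l) = -31/28 (L(c, l) = (-35 + 4)/(11 + 17) = -31/28)
43*L(122, -25) = 43*(-31/28) = -1333/28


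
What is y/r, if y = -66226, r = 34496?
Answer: -33113/17248 ≈ -1.9198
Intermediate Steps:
y/r = -66226/34496 = -66226*1/34496 = -33113/17248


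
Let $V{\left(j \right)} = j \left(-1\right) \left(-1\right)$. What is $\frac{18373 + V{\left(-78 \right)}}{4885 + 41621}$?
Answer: $\frac{18295}{46506} \approx 0.39339$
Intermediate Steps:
$V{\left(j \right)} = j$ ($V{\left(j \right)} = - j \left(-1\right) = j$)
$\frac{18373 + V{\left(-78 \right)}}{4885 + 41621} = \frac{18373 - 78}{4885 + 41621} = \frac{18295}{46506}$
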